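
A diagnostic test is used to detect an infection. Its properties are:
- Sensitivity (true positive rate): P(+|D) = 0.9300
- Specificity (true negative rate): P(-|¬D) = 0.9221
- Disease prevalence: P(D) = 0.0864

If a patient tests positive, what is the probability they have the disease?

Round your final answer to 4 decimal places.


Let D = has disease, + = positive test

Given:
- P(D) = 0.0864 (prevalence)
- P(+|D) = 0.9300 (sensitivity)
- P(-|¬D) = 0.9221 (specificity)
- P(+|¬D) = 0.0779 (false positive rate = 1 - specificity)

Step 1: Find P(+)
P(+) = P(+|D)P(D) + P(+|¬D)P(¬D)
     = 0.9300 × 0.0864 + 0.0779 × 0.9136
     = 0.08035200 + 0.07116944
     = 0.15152144

Step 2: Apply Bayes' theorem for P(D|+)
P(D|+) = P(+|D)P(D) / P(+)
       = 0.08035200 / 0.15152144
       = 0.5303


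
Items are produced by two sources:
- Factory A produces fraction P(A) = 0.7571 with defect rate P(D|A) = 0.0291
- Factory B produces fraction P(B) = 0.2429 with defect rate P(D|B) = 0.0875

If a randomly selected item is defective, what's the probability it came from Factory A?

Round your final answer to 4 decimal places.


Let A = from Factory A, D = defective

Given:
- P(A) = 0.7571, P(B) = 0.2429
- P(D|A) = 0.0291, P(D|B) = 0.0875

Step 1: Find P(D)
P(D) = P(D|A)P(A) + P(D|B)P(B)
     = 0.0291 × 0.7571 + 0.0875 × 0.2429
     = 0.02203161 + 0.02125375
     = 0.04328536

Step 2: Apply Bayes' theorem
P(A|D) = P(D|A)P(A) / P(D)
       = 0.02203161 / 0.04328536
       = 0.5090


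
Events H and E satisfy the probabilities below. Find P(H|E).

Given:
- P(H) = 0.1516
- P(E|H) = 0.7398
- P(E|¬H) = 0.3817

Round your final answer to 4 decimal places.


Bayes' theorem: P(H|E) = P(E|H) × P(H) / P(E)

Step 1: Calculate P(E) using law of total probability
P(E) = P(E|H)P(H) + P(E|¬H)P(¬H)
     = 0.7398 × 0.1516 + 0.3817 × 0.8484
     = 0.11215368 + 0.32383428
     = 0.43598796

Step 2: Apply Bayes' theorem
P(H|E) = P(E|H) × P(H) / P(E)
       = 0.11215368 / 0.43598796
       = 0.2572


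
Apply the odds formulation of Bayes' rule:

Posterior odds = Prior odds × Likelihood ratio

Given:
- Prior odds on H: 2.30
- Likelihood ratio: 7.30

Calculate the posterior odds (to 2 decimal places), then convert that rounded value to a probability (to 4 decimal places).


Step 1: Calculate posterior odds
Posterior odds = Prior odds × LR
               = 2.30 × 7.30
               = 16.79

Step 2: Convert to probability
P(H|E) = Posterior odds / (1 + Posterior odds)
       = 16.79 / (1 + 16.79)
       = 16.79 / 17.79
       = 0.9438

The evidence increased P(H) from 0.6970 to 0.9438.


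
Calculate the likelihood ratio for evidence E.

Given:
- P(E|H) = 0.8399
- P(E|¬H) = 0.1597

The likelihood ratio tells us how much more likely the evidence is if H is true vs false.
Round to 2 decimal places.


Likelihood Ratio (LR) = P(E|H) / P(E|¬H)

LR = 0.8399 / 0.1597
   = 5.26

The evidence is 5.26 times more likely if H is true than if H is false.
LR > 1, so observing E raises the odds in favor of H.


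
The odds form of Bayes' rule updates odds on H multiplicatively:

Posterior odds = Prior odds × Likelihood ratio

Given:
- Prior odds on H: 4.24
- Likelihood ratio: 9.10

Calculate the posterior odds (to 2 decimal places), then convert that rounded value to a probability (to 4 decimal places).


Step 1: Calculate posterior odds
Posterior odds = Prior odds × LR
               = 4.24 × 9.10
               = 38.58

Step 2: Convert to probability
P(H|E) = Posterior odds / (1 + Posterior odds)
       = 38.58 / (1 + 38.58)
       = 38.58 / 39.58
       = 0.9747

The evidence increased P(H) from 0.8092 to 0.9747.


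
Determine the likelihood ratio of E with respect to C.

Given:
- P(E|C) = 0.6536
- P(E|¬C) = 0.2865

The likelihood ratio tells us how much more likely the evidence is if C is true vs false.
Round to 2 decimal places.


Likelihood Ratio (LR) = P(E|C) / P(E|¬C)

LR = 0.6536 / 0.2865
   = 2.28

The evidence is 2.28 times more likely if C is true than if C is false.
LR > 1, so observing E raises the odds in favor of C.


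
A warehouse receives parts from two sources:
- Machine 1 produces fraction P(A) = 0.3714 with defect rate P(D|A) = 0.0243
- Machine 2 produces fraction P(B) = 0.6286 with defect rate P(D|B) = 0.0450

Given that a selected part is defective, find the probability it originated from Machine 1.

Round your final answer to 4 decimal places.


Let A = from Machine 1, D = defective

Given:
- P(A) = 0.3714, P(B) = 0.6286
- P(D|A) = 0.0243, P(D|B) = 0.0450

Step 1: Find P(D)
P(D) = P(D|A)P(A) + P(D|B)P(B)
     = 0.0243 × 0.3714 + 0.0450 × 0.6286
     = 0.00902502 + 0.02828700
     = 0.03731202

Step 2: Apply Bayes' theorem
P(A|D) = P(D|A)P(A) / P(D)
       = 0.00902502 / 0.03731202
       = 0.2419


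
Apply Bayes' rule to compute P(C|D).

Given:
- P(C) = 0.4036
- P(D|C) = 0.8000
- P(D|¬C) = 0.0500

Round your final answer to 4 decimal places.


Bayes' theorem: P(C|D) = P(D|C) × P(C) / P(D)

Step 1: Calculate P(D) using law of total probability
P(D) = P(D|C)P(C) + P(D|¬C)P(¬C)
     = 0.8000 × 0.4036 + 0.0500 × 0.5964
     = 0.32288000 + 0.02982000
     = 0.35270000

Step 2: Apply Bayes' theorem
P(C|D) = P(D|C) × P(C) / P(D)
       = 0.32288000 / 0.35270000
       = 0.9155


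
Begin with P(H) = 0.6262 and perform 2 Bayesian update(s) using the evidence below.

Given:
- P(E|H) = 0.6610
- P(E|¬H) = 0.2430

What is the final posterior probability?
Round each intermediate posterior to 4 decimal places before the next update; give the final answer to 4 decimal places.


Sequential Bayesian updating:

Initial prior: P(H) = 0.6262

Update 1:
  P(E) = 0.6610 × 0.6262 + 0.2430 × 0.3738 = 0.41391820 + 0.09083340 = 0.50475160
  P(H|E) = 0.41391820 / 0.50475160 = 0.8200

Update 2:
  P(E) = 0.6610 × 0.8200 + 0.2430 × 0.1800 = 0.54202000 + 0.04374000 = 0.58576000
  P(H|E) = 0.54202000 / 0.58576000 = 0.9253

Final posterior: 0.9253


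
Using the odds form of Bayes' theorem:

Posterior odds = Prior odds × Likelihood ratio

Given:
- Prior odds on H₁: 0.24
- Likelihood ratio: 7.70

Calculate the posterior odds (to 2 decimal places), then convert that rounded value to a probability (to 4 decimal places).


Step 1: Calculate posterior odds
Posterior odds = Prior odds × LR
               = 0.24 × 7.70
               = 1.85

Step 2: Convert to probability
P(H₁|E) = Posterior odds / (1 + Posterior odds)
       = 1.85 / (1 + 1.85)
       = 1.85 / 2.85
       = 0.6491

The evidence increased P(H₁) from 0.1935 to 0.6491.


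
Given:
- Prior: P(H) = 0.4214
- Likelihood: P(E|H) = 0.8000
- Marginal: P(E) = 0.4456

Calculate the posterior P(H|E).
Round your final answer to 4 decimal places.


Using Bayes' theorem:

P(H|E) = P(E|H) × P(H) / P(E)
       = 0.8000 × 0.4214 / 0.4456
       = 0.33712000 / 0.4456
       = 0.7566

The evidence strengthens our belief in H.
Prior: 0.4214 → Posterior: 0.7566


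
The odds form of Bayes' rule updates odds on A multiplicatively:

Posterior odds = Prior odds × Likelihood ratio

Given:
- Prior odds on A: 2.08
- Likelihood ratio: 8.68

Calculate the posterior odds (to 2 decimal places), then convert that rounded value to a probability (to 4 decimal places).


Step 1: Calculate posterior odds
Posterior odds = Prior odds × LR
               = 2.08 × 8.68
               = 18.05

Step 2: Convert to probability
P(A|E) = Posterior odds / (1 + Posterior odds)
       = 18.05 / (1 + 18.05)
       = 18.05 / 19.05
       = 0.9475

The evidence increased P(A) from 0.6753 to 0.9475.


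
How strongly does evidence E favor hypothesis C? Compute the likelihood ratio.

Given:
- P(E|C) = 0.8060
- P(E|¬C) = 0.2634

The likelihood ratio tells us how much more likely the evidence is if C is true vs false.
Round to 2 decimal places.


Likelihood Ratio (LR) = P(E|C) / P(E|¬C)

LR = 0.8060 / 0.2634
   = 3.06

The evidence is 3.06 times more likely if C is true than if C is false.
LR > 1, so observing E raises the odds in favor of C.


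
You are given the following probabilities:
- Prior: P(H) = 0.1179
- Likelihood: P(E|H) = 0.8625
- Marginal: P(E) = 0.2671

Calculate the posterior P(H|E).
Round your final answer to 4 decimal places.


Using Bayes' theorem:

P(H|E) = P(E|H) × P(H) / P(E)
       = 0.8625 × 0.1179 / 0.2671
       = 0.10168875 / 0.2671
       = 0.3807

The evidence strengthens our belief in H.
Prior: 0.1179 → Posterior: 0.3807


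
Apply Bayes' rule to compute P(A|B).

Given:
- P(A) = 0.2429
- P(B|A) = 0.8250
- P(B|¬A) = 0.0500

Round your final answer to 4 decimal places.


Bayes' theorem: P(A|B) = P(B|A) × P(A) / P(B)

Step 1: Calculate P(B) using law of total probability
P(B) = P(B|A)P(A) + P(B|¬A)P(¬A)
     = 0.8250 × 0.2429 + 0.0500 × 0.7571
     = 0.20039250 + 0.03785500
     = 0.23824750

Step 2: Apply Bayes' theorem
P(A|B) = P(B|A) × P(A) / P(B)
       = 0.20039250 / 0.23824750
       = 0.8411


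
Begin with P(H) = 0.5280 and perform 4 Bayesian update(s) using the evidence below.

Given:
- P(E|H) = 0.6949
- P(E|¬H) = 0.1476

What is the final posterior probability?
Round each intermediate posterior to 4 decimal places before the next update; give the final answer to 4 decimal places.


Sequential Bayesian updating:

Initial prior: P(H) = 0.5280

Update 1:
  P(E) = 0.6949 × 0.5280 + 0.1476 × 0.4720 = 0.36690720 + 0.06966720 = 0.43657440
  P(H|E) = 0.36690720 / 0.43657440 = 0.8404

Update 2:
  P(E) = 0.6949 × 0.8404 + 0.1476 × 0.1596 = 0.58399396 + 0.02355696 = 0.60755092
  P(H|E) = 0.58399396 / 0.60755092 = 0.9612

Update 3:
  P(E) = 0.6949 × 0.9612 + 0.1476 × 0.0388 = 0.66793788 + 0.00572688 = 0.67366476
  P(H|E) = 0.66793788 / 0.67366476 = 0.9915

Update 4:
  P(E) = 0.6949 × 0.9915 + 0.1476 × 0.0085 = 0.68899335 + 0.00125460 = 0.69024795
  P(H|E) = 0.68899335 / 0.69024795 = 0.9982

Final posterior: 0.9982


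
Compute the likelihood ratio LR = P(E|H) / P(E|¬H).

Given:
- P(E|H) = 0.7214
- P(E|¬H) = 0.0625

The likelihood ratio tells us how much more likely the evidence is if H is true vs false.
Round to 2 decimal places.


Likelihood Ratio (LR) = P(E|H) / P(E|¬H)

LR = 0.7214 / 0.0625
   = 11.54

The evidence is 11.54 times more likely if H is true than if H is false.
LR > 1, so observing E raises the odds in favor of H.


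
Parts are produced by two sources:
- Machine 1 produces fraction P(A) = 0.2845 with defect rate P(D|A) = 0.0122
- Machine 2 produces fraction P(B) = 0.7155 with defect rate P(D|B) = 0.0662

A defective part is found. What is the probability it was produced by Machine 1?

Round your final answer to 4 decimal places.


Let A = from Machine 1, D = defective

Given:
- P(A) = 0.2845, P(B) = 0.7155
- P(D|A) = 0.0122, P(D|B) = 0.0662

Step 1: Find P(D)
P(D) = P(D|A)P(A) + P(D|B)P(B)
     = 0.0122 × 0.2845 + 0.0662 × 0.7155
     = 0.00347090 + 0.04736610
     = 0.05083700

Step 2: Apply Bayes' theorem
P(A|D) = P(D|A)P(A) / P(D)
       = 0.00347090 / 0.05083700
       = 0.0683


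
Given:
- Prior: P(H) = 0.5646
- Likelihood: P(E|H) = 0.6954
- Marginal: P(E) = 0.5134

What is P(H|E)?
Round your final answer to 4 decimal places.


Using Bayes' theorem:

P(H|E) = P(E|H) × P(H) / P(E)
       = 0.6954 × 0.5646 / 0.5134
       = 0.39262284 / 0.5134
       = 0.7648

The evidence strengthens our belief in H.
Prior: 0.5646 → Posterior: 0.7648


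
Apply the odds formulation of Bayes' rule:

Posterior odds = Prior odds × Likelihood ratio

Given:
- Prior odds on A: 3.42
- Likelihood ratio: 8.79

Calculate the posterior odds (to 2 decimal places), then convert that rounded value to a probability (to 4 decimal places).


Step 1: Calculate posterior odds
Posterior odds = Prior odds × LR
               = 3.42 × 8.79
               = 30.06

Step 2: Convert to probability
P(A|E) = Posterior odds / (1 + Posterior odds)
       = 30.06 / (1 + 30.06)
       = 30.06 / 31.06
       = 0.9678

The evidence increased P(A) from 0.7738 to 0.9678.


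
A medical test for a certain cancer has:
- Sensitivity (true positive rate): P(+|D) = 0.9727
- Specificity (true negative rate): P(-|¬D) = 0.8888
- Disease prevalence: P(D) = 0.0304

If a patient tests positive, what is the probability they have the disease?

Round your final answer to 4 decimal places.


Let D = has disease, + = positive test

Given:
- P(D) = 0.0304 (prevalence)
- P(+|D) = 0.9727 (sensitivity)
- P(-|¬D) = 0.8888 (specificity)
- P(+|¬D) = 0.1112 (false positive rate = 1 - specificity)

Step 1: Find P(+)
P(+) = P(+|D)P(D) + P(+|¬D)P(¬D)
     = 0.9727 × 0.0304 + 0.1112 × 0.9696
     = 0.02957008 + 0.10781952
     = 0.13738960

Step 2: Apply Bayes' theorem for P(D|+)
P(D|+) = P(+|D)P(D) / P(+)
       = 0.02957008 / 0.13738960
       = 0.2152


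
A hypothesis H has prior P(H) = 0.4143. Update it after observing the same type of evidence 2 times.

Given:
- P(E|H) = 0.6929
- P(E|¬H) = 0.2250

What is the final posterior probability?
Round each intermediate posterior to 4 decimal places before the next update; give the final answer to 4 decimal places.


Sequential Bayesian updating:

Initial prior: P(H) = 0.4143

Update 1:
  P(E) = 0.6929 × 0.4143 + 0.2250 × 0.5857 = 0.28706847 + 0.13178250 = 0.41885097
  P(H|E) = 0.28706847 / 0.41885097 = 0.6854

Update 2:
  P(E) = 0.6929 × 0.6854 + 0.2250 × 0.3146 = 0.47491366 + 0.07078500 = 0.54569866
  P(H|E) = 0.47491366 / 0.54569866 = 0.8703

Final posterior: 0.8703


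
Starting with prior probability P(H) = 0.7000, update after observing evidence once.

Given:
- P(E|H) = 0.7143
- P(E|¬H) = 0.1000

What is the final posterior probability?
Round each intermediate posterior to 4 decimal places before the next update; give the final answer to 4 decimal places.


Sequential Bayesian updating:

Initial prior: P(H) = 0.7000

Update 1:
  P(E) = 0.7143 × 0.7000 + 0.1000 × 0.3000 = 0.50001000 + 0.03000000 = 0.53001000
  P(H|E) = 0.50001000 / 0.53001000 = 0.9434

Final posterior: 0.9434


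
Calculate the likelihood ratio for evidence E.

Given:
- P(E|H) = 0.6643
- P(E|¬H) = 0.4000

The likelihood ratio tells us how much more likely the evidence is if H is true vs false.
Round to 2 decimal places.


Likelihood Ratio (LR) = P(E|H) / P(E|¬H)

LR = 0.6643 / 0.4000
   = 1.66

The evidence is 1.66 times more likely if H is true than if H is false.
LR > 1, so observing E raises the odds in favor of H.


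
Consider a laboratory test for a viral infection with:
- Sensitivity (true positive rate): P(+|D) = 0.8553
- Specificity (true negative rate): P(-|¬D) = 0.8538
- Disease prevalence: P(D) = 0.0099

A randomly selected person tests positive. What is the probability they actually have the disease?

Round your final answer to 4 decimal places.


Let D = has disease, + = positive test

Given:
- P(D) = 0.0099 (prevalence)
- P(+|D) = 0.8553 (sensitivity)
- P(-|¬D) = 0.8538 (specificity)
- P(+|¬D) = 0.1462 (false positive rate = 1 - specificity)

Step 1: Find P(+)
P(+) = P(+|D)P(D) + P(+|¬D)P(¬D)
     = 0.8553 × 0.0099 + 0.1462 × 0.9901
     = 0.00846747 + 0.14475262
     = 0.15322009

Step 2: Apply Bayes' theorem for P(D|+)
P(D|+) = P(+|D)P(D) / P(+)
       = 0.00846747 / 0.15322009
       = 0.0553


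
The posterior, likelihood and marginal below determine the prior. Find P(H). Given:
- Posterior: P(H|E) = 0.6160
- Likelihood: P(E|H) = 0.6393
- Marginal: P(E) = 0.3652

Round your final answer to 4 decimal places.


From Bayes' theorem: P(H|E) = P(E|H) × P(H) / P(E)

Rearranging for P(H):
P(H) = P(H|E) × P(E) / P(E|H)
     = 0.6160 × 0.3652 / 0.6393
     = 0.22496320 / 0.6393
     = 0.3519


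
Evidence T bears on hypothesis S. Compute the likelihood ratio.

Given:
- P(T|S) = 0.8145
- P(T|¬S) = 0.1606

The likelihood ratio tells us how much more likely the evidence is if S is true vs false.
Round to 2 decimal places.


Likelihood Ratio (LR) = P(T|S) / P(T|¬S)

LR = 0.8145 / 0.1606
   = 5.07

The evidence is 5.07 times more likely if S is true than if S is false.
Since LR > 1, the evidence supports S over ¬S.


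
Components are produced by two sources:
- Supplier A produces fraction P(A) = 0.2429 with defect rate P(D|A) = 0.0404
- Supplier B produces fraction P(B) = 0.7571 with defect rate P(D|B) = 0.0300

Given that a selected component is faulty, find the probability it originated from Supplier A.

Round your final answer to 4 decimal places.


Let A = from Supplier A, D = faulty

Given:
- P(A) = 0.2429, P(B) = 0.7571
- P(D|A) = 0.0404, P(D|B) = 0.0300

Step 1: Find P(D)
P(D) = P(D|A)P(A) + P(D|B)P(B)
     = 0.0404 × 0.2429 + 0.0300 × 0.7571
     = 0.00981316 + 0.02271300
     = 0.03252616

Step 2: Apply Bayes' theorem
P(A|D) = P(D|A)P(A) / P(D)
       = 0.00981316 / 0.03252616
       = 0.3017


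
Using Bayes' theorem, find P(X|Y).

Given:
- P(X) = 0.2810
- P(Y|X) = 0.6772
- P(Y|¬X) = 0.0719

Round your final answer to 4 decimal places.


Bayes' theorem: P(X|Y) = P(Y|X) × P(X) / P(Y)

Step 1: Calculate P(Y) using law of total probability
P(Y) = P(Y|X)P(X) + P(Y|¬X)P(¬X)
     = 0.6772 × 0.2810 + 0.0719 × 0.7190
     = 0.19029320 + 0.05169610
     = 0.24198930

Step 2: Apply Bayes' theorem
P(X|Y) = P(Y|X) × P(X) / P(Y)
       = 0.19029320 / 0.24198930
       = 0.7864


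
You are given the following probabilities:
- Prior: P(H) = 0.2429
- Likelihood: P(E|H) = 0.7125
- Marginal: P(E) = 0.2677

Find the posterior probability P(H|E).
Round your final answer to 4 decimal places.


Using Bayes' theorem:

P(H|E) = P(E|H) × P(H) / P(E)
       = 0.7125 × 0.2429 / 0.2677
       = 0.17306625 / 0.2677
       = 0.6465

The evidence strengthens our belief in H.
Prior: 0.2429 → Posterior: 0.6465


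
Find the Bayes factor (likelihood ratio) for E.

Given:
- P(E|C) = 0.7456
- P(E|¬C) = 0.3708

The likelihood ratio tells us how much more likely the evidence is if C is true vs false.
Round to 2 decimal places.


Likelihood Ratio (LR) = P(E|C) / P(E|¬C)

LR = 0.7456 / 0.3708
   = 2.01

The evidence is 2.01 times more likely if C is true than if C is false.
Since LR > 1, the evidence supports C over ¬C.


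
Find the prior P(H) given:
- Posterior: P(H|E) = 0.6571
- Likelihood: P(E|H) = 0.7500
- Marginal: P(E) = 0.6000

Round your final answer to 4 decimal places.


From Bayes' theorem: P(H|E) = P(E|H) × P(H) / P(E)

Rearranging for P(H):
P(H) = P(H|E) × P(E) / P(E|H)
     = 0.6571 × 0.6000 / 0.7500
     = 0.39426000 / 0.7500
     = 0.5257


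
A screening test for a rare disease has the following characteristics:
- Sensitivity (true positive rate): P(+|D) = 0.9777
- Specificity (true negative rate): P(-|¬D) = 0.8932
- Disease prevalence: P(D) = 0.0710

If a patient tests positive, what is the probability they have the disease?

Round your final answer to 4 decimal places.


Let D = has disease, + = positive test

Given:
- P(D) = 0.0710 (prevalence)
- P(+|D) = 0.9777 (sensitivity)
- P(-|¬D) = 0.8932 (specificity)
- P(+|¬D) = 0.1068 (false positive rate = 1 - specificity)

Step 1: Find P(+)
P(+) = P(+|D)P(D) + P(+|¬D)P(¬D)
     = 0.9777 × 0.0710 + 0.1068 × 0.9290
     = 0.06941670 + 0.09921720
     = 0.16863390

Step 2: Apply Bayes' theorem for P(D|+)
P(D|+) = P(+|D)P(D) / P(+)
       = 0.06941670 / 0.16863390
       = 0.4116


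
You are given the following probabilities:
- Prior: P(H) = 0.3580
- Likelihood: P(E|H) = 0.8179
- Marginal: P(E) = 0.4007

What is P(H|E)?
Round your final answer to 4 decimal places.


Using Bayes' theorem:

P(H|E) = P(E|H) × P(H) / P(E)
       = 0.8179 × 0.3580 / 0.4007
       = 0.29280820 / 0.4007
       = 0.7307

The evidence strengthens our belief in H.
Prior: 0.3580 → Posterior: 0.7307


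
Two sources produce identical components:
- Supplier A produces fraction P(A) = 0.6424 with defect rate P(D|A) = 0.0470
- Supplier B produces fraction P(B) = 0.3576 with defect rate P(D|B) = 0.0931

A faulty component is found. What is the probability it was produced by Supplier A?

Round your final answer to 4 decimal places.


Let A = from Supplier A, D = faulty

Given:
- P(A) = 0.6424, P(B) = 0.3576
- P(D|A) = 0.0470, P(D|B) = 0.0931

Step 1: Find P(D)
P(D) = P(D|A)P(A) + P(D|B)P(B)
     = 0.0470 × 0.6424 + 0.0931 × 0.3576
     = 0.03019280 + 0.03329256
     = 0.06348536

Step 2: Apply Bayes' theorem
P(A|D) = P(D|A)P(A) / P(D)
       = 0.03019280 / 0.06348536
       = 0.4756


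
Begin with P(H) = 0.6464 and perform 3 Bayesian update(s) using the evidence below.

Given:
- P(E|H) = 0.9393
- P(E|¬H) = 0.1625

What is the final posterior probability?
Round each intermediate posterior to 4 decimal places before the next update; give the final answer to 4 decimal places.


Sequential Bayesian updating:

Initial prior: P(H) = 0.6464

Update 1:
  P(E) = 0.9393 × 0.6464 + 0.1625 × 0.3536 = 0.60716352 + 0.05746000 = 0.66462352
  P(H|E) = 0.60716352 / 0.66462352 = 0.9135

Update 2:
  P(E) = 0.9393 × 0.9135 + 0.1625 × 0.0865 = 0.85805055 + 0.01405625 = 0.87210680
  P(H|E) = 0.85805055 / 0.87210680 = 0.9839

Update 3:
  P(E) = 0.9393 × 0.9839 + 0.1625 × 0.0161 = 0.92417727 + 0.00261625 = 0.92679352
  P(H|E) = 0.92417727 / 0.92679352 = 0.9972

Final posterior: 0.9972


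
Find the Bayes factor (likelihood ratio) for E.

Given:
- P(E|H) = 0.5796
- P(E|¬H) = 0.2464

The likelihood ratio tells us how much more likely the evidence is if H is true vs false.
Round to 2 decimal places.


Likelihood Ratio (LR) = P(E|H) / P(E|¬H)

LR = 0.5796 / 0.2464
   = 2.35

The evidence is 2.35 times more likely if H is true than if H is false.
LR > 1, so observing E raises the odds in favor of H.


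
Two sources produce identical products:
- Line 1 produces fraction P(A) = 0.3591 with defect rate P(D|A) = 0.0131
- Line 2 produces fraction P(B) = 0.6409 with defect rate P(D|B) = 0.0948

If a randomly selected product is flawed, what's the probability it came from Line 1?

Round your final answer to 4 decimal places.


Let A = from Line 1, D = flawed

Given:
- P(A) = 0.3591, P(B) = 0.6409
- P(D|A) = 0.0131, P(D|B) = 0.0948

Step 1: Find P(D)
P(D) = P(D|A)P(A) + P(D|B)P(B)
     = 0.0131 × 0.3591 + 0.0948 × 0.6409
     = 0.00470421 + 0.06075732
     = 0.06546153

Step 2: Apply Bayes' theorem
P(A|D) = P(D|A)P(A) / P(D)
       = 0.00470421 / 0.06546153
       = 0.0719


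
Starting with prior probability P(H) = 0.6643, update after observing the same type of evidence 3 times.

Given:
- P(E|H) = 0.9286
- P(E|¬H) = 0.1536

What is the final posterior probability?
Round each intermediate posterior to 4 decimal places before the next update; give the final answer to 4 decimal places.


Sequential Bayesian updating:

Initial prior: P(H) = 0.6643

Update 1:
  P(E) = 0.9286 × 0.6643 + 0.1536 × 0.3357 = 0.61686898 + 0.05156352 = 0.66843250
  P(H|E) = 0.61686898 / 0.66843250 = 0.9229

Update 2:
  P(E) = 0.9286 × 0.9229 + 0.1536 × 0.0771 = 0.85700494 + 0.01184256 = 0.86884750
  P(H|E) = 0.85700494 / 0.86884750 = 0.9864

Update 3:
  P(E) = 0.9286 × 0.9864 + 0.1536 × 0.0136 = 0.91597104 + 0.00208896 = 0.91806000
  P(H|E) = 0.91597104 / 0.91806000 = 0.9977

Final posterior: 0.9977


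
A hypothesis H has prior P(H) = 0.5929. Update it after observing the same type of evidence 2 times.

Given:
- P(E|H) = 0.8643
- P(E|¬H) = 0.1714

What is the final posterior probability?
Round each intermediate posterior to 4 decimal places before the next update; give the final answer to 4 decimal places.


Sequential Bayesian updating:

Initial prior: P(H) = 0.5929

Update 1:
  P(E) = 0.8643 × 0.5929 + 0.1714 × 0.4071 = 0.51244347 + 0.06977694 = 0.58222041
  P(H|E) = 0.51244347 / 0.58222041 = 0.8802

Update 2:
  P(E) = 0.8643 × 0.8802 + 0.1714 × 0.1198 = 0.76075686 + 0.02053372 = 0.78129058
  P(H|E) = 0.76075686 / 0.78129058 = 0.9737

Final posterior: 0.9737


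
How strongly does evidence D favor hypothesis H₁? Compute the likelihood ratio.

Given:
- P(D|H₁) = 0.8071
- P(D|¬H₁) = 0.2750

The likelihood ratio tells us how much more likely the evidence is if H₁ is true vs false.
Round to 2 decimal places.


Likelihood Ratio (LR) = P(D|H₁) / P(D|¬H₁)

LR = 0.8071 / 0.2750
   = 2.93

The evidence is 2.93 times more likely if H₁ is true than if H₁ is false.
Because LR exceeds 1, D is evidence for H₁.


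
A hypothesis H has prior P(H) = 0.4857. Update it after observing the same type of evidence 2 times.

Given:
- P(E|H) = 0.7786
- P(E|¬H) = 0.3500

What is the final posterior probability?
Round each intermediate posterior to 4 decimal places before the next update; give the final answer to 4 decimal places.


Sequential Bayesian updating:

Initial prior: P(H) = 0.4857

Update 1:
  P(E) = 0.7786 × 0.4857 + 0.3500 × 0.5143 = 0.37816602 + 0.18000500 = 0.55817102
  P(H|E) = 0.37816602 / 0.55817102 = 0.6775

Update 2:
  P(E) = 0.7786 × 0.6775 + 0.3500 × 0.3225 = 0.52750150 + 0.11287500 = 0.64037650
  P(H|E) = 0.52750150 / 0.64037650 = 0.8237

Final posterior: 0.8237


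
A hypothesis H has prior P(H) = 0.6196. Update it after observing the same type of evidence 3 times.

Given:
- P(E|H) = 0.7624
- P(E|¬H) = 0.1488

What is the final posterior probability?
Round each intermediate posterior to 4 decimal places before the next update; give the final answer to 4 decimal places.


Sequential Bayesian updating:

Initial prior: P(H) = 0.6196

Update 1:
  P(E) = 0.7624 × 0.6196 + 0.1488 × 0.3804 = 0.47238304 + 0.05660352 = 0.52898656
  P(H|E) = 0.47238304 / 0.52898656 = 0.8930

Update 2:
  P(E) = 0.7624 × 0.8930 + 0.1488 × 0.1070 = 0.68082320 + 0.01592160 = 0.69674480
  P(H|E) = 0.68082320 / 0.69674480 = 0.9771

Update 3:
  P(E) = 0.7624 × 0.9771 + 0.1488 × 0.0229 = 0.74494104 + 0.00340752 = 0.74834856
  P(H|E) = 0.74494104 / 0.74834856 = 0.9954

Final posterior: 0.9954


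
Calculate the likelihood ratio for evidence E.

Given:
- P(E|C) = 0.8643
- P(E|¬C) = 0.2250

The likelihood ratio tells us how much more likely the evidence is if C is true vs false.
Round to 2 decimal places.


Likelihood Ratio (LR) = P(E|C) / P(E|¬C)

LR = 0.8643 / 0.2250
   = 3.84

The evidence is 3.84 times more likely if C is true than if C is false.
LR > 1, so observing E raises the odds in favor of C.


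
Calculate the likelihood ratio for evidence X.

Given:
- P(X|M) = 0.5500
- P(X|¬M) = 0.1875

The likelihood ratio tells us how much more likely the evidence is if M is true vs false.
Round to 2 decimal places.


Likelihood Ratio (LR) = P(X|M) / P(X|¬M)

LR = 0.5500 / 0.1875
   = 2.93

The evidence is 2.93 times more likely if M is true than if M is false.
Because LR exceeds 1, X is evidence for M.


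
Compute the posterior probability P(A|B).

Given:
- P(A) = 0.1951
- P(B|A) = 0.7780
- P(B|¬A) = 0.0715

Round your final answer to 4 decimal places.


Bayes' theorem: P(A|B) = P(B|A) × P(A) / P(B)

Step 1: Calculate P(B) using law of total probability
P(B) = P(B|A)P(A) + P(B|¬A)P(¬A)
     = 0.7780 × 0.1951 + 0.0715 × 0.8049
     = 0.15178780 + 0.05755035
     = 0.20933815

Step 2: Apply Bayes' theorem
P(A|B) = P(B|A) × P(A) / P(B)
       = 0.15178780 / 0.20933815
       = 0.7251


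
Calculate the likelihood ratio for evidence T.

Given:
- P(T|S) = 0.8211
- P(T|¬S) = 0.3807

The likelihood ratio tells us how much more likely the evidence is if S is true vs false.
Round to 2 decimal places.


Likelihood Ratio (LR) = P(T|S) / P(T|¬S)

LR = 0.8211 / 0.3807
   = 2.16

The evidence is 2.16 times more likely if S is true than if S is false.
Because LR exceeds 1, T is evidence for S.


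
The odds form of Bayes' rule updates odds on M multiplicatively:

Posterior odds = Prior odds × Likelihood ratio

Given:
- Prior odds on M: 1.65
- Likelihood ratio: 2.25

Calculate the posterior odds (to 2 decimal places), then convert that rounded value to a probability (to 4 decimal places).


Step 1: Calculate posterior odds
Posterior odds = Prior odds × LR
               = 1.65 × 2.25
               = 3.71

Step 2: Convert to probability
P(M|E) = Posterior odds / (1 + Posterior odds)
       = 3.71 / (1 + 3.71)
       = 3.71 / 4.71
       = 0.7877

The evidence increased P(M) from 0.6226 to 0.7877.


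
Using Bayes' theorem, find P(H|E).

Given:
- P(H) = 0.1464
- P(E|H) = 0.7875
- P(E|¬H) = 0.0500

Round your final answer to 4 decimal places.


Bayes' theorem: P(H|E) = P(E|H) × P(H) / P(E)

Step 1: Calculate P(E) using law of total probability
P(E) = P(E|H)P(H) + P(E|¬H)P(¬H)
     = 0.7875 × 0.1464 + 0.0500 × 0.8536
     = 0.11529000 + 0.04268000
     = 0.15797000

Step 2: Apply Bayes' theorem
P(H|E) = P(E|H) × P(H) / P(E)
       = 0.11529000 / 0.15797000
       = 0.7298


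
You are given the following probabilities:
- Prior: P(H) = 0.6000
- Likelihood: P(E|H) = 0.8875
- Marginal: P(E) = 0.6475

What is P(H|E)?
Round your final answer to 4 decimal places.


Using Bayes' theorem:

P(H|E) = P(E|H) × P(H) / P(E)
       = 0.8875 × 0.6000 / 0.6475
       = 0.53250000 / 0.6475
       = 0.8224

The evidence strengthens our belief in H.
Prior: 0.6000 → Posterior: 0.8224


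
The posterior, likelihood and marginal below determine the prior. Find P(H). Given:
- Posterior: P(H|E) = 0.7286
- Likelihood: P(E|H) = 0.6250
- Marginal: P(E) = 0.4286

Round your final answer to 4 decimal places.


From Bayes' theorem: P(H|E) = P(E|H) × P(H) / P(E)

Rearranging for P(H):
P(H) = P(H|E) × P(E) / P(E|H)
     = 0.7286 × 0.4286 / 0.6250
     = 0.31227796 / 0.6250
     = 0.4996


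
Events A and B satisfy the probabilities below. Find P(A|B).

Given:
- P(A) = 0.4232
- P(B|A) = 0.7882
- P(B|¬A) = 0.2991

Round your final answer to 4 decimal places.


Bayes' theorem: P(A|B) = P(B|A) × P(A) / P(B)

Step 1: Calculate P(B) using law of total probability
P(B) = P(B|A)P(A) + P(B|¬A)P(¬A)
     = 0.7882 × 0.4232 + 0.2991 × 0.5768
     = 0.33356624 + 0.17252088
     = 0.50608712

Step 2: Apply Bayes' theorem
P(A|B) = P(B|A) × P(A) / P(B)
       = 0.33356624 / 0.50608712
       = 0.6591


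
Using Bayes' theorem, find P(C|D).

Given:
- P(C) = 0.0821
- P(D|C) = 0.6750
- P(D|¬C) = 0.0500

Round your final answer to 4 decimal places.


Bayes' theorem: P(C|D) = P(D|C) × P(C) / P(D)

Step 1: Calculate P(D) using law of total probability
P(D) = P(D|C)P(C) + P(D|¬C)P(¬C)
     = 0.6750 × 0.0821 + 0.0500 × 0.9179
     = 0.05541750 + 0.04589500
     = 0.10131250

Step 2: Apply Bayes' theorem
P(C|D) = P(D|C) × P(C) / P(D)
       = 0.05541750 / 0.10131250
       = 0.5470


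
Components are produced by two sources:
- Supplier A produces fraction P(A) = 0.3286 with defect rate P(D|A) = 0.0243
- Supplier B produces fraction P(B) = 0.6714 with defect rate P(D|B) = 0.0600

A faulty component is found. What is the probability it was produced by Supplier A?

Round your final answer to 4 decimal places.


Let A = from Supplier A, D = faulty

Given:
- P(A) = 0.3286, P(B) = 0.6714
- P(D|A) = 0.0243, P(D|B) = 0.0600

Step 1: Find P(D)
P(D) = P(D|A)P(A) + P(D|B)P(B)
     = 0.0243 × 0.3286 + 0.0600 × 0.6714
     = 0.00798498 + 0.04028400
     = 0.04826898

Step 2: Apply Bayes' theorem
P(A|D) = P(D|A)P(A) / P(D)
       = 0.00798498 / 0.04826898
       = 0.1654


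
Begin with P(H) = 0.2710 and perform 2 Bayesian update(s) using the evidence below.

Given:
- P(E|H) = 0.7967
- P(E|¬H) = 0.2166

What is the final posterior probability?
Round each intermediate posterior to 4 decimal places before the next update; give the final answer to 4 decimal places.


Sequential Bayesian updating:

Initial prior: P(H) = 0.2710

Update 1:
  P(E) = 0.7967 × 0.2710 + 0.2166 × 0.7290 = 0.21590570 + 0.15790140 = 0.37380710
  P(H|E) = 0.21590570 / 0.37380710 = 0.5776

Update 2:
  P(E) = 0.7967 × 0.5776 + 0.2166 × 0.4224 = 0.46017392 + 0.09149184 = 0.55166576
  P(H|E) = 0.46017392 / 0.55166576 = 0.8342

Final posterior: 0.8342


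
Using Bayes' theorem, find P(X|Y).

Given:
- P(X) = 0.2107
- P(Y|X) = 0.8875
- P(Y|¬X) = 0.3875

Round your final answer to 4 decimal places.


Bayes' theorem: P(X|Y) = P(Y|X) × P(X) / P(Y)

Step 1: Calculate P(Y) using law of total probability
P(Y) = P(Y|X)P(X) + P(Y|¬X)P(¬X)
     = 0.8875 × 0.2107 + 0.3875 × 0.7893
     = 0.18699625 + 0.30585375
     = 0.49285000

Step 2: Apply Bayes' theorem
P(X|Y) = P(Y|X) × P(X) / P(Y)
       = 0.18699625 / 0.49285000
       = 0.3794


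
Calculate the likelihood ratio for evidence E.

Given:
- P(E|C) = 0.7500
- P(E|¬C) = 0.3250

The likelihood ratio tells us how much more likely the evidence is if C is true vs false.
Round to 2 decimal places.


Likelihood Ratio (LR) = P(E|C) / P(E|¬C)

LR = 0.7500 / 0.3250
   = 2.31

The evidence is 2.31 times more likely if C is true than if C is false.
Since LR > 1, the evidence supports C over ¬C.


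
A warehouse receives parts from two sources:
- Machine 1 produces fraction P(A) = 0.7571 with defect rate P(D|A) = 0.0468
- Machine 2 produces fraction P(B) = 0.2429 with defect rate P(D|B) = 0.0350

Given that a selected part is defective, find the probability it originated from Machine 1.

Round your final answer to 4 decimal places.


Let A = from Machine 1, D = defective

Given:
- P(A) = 0.7571, P(B) = 0.2429
- P(D|A) = 0.0468, P(D|B) = 0.0350

Step 1: Find P(D)
P(D) = P(D|A)P(A) + P(D|B)P(B)
     = 0.0468 × 0.7571 + 0.0350 × 0.2429
     = 0.03543228 + 0.00850150
     = 0.04393378

Step 2: Apply Bayes' theorem
P(A|D) = P(D|A)P(A) / P(D)
       = 0.03543228 / 0.04393378
       = 0.8065


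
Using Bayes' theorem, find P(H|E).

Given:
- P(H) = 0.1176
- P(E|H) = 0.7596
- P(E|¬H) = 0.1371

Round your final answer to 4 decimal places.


Bayes' theorem: P(H|E) = P(E|H) × P(H) / P(E)

Step 1: Calculate P(E) using law of total probability
P(E) = P(E|H)P(H) + P(E|¬H)P(¬H)
     = 0.7596 × 0.1176 + 0.1371 × 0.8824
     = 0.08932896 + 0.12097704
     = 0.21030600

Step 2: Apply Bayes' theorem
P(H|E) = P(E|H) × P(H) / P(E)
       = 0.08932896 / 0.21030600
       = 0.4248


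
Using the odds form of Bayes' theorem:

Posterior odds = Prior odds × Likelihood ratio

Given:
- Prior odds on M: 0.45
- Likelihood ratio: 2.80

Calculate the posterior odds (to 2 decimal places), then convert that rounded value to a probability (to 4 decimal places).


Step 1: Calculate posterior odds
Posterior odds = Prior odds × LR
               = 0.45 × 2.80
               = 1.26

Step 2: Convert to probability
P(M|E) = Posterior odds / (1 + Posterior odds)
       = 1.26 / (1 + 1.26)
       = 1.26 / 2.26
       = 0.5575

The evidence increased P(M) from 0.3103 to 0.5575.


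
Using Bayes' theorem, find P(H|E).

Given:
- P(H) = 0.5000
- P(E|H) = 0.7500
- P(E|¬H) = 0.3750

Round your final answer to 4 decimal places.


Bayes' theorem: P(H|E) = P(E|H) × P(H) / P(E)

Step 1: Calculate P(E) using law of total probability
P(E) = P(E|H)P(H) + P(E|¬H)P(¬H)
     = 0.7500 × 0.5000 + 0.3750 × 0.5000
     = 0.37500000 + 0.18750000
     = 0.56250000

Step 2: Apply Bayes' theorem
P(H|E) = P(E|H) × P(H) / P(E)
       = 0.37500000 / 0.56250000
       = 0.6667


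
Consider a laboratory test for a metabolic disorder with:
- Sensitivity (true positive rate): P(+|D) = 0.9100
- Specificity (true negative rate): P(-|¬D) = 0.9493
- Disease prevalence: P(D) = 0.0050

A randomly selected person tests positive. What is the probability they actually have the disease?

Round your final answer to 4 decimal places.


Let D = has disease, + = positive test

Given:
- P(D) = 0.0050 (prevalence)
- P(+|D) = 0.9100 (sensitivity)
- P(-|¬D) = 0.9493 (specificity)
- P(+|¬D) = 0.0507 (false positive rate = 1 - specificity)

Step 1: Find P(+)
P(+) = P(+|D)P(D) + P(+|¬D)P(¬D)
     = 0.9100 × 0.0050 + 0.0507 × 0.9950
     = 0.00455000 + 0.05044650
     = 0.05499650

Step 2: Apply Bayes' theorem for P(D|+)
P(D|+) = P(+|D)P(D) / P(+)
       = 0.00455000 / 0.05499650
       = 0.0827


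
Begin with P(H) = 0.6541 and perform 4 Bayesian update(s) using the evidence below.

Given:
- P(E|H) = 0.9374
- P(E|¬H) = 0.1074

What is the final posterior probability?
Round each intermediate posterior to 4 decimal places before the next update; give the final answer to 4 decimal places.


Sequential Bayesian updating:

Initial prior: P(H) = 0.6541

Update 1:
  P(E) = 0.9374 × 0.6541 + 0.1074 × 0.3459 = 0.61315334 + 0.03714966 = 0.65030300
  P(H|E) = 0.61315334 / 0.65030300 = 0.9429

Update 2:
  P(E) = 0.9374 × 0.9429 + 0.1074 × 0.0571 = 0.88387446 + 0.00613254 = 0.89000700
  P(H|E) = 0.88387446 / 0.89000700 = 0.9931

Update 3:
  P(E) = 0.9374 × 0.9931 + 0.1074 × 0.0069 = 0.93093194 + 0.00074106 = 0.93167300
  P(H|E) = 0.93093194 / 0.93167300 = 0.9992

Update 4:
  P(E) = 0.9374 × 0.9992 + 0.1074 × 0.0008 = 0.93665008 + 0.00008592 = 0.93673600
  P(H|E) = 0.93665008 / 0.93673600 = 0.9999

Final posterior: 0.9999


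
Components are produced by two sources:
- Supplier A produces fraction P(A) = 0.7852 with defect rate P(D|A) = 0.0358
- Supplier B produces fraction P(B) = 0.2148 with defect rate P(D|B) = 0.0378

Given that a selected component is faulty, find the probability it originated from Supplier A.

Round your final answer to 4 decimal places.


Let A = from Supplier A, D = faulty

Given:
- P(A) = 0.7852, P(B) = 0.2148
- P(D|A) = 0.0358, P(D|B) = 0.0378

Step 1: Find P(D)
P(D) = P(D|A)P(A) + P(D|B)P(B)
     = 0.0358 × 0.7852 + 0.0378 × 0.2148
     = 0.02811016 + 0.00811944
     = 0.03622960

Step 2: Apply Bayes' theorem
P(A|D) = P(D|A)P(A) / P(D)
       = 0.02811016 / 0.03622960
       = 0.7759


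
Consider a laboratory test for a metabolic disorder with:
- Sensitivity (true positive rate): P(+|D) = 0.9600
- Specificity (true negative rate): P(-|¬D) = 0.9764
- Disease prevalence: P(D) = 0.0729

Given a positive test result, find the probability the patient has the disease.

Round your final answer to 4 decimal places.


Let D = has disease, + = positive test

Given:
- P(D) = 0.0729 (prevalence)
- P(+|D) = 0.9600 (sensitivity)
- P(-|¬D) = 0.9764 (specificity)
- P(+|¬D) = 0.0236 (false positive rate = 1 - specificity)

Step 1: Find P(+)
P(+) = P(+|D)P(D) + P(+|¬D)P(¬D)
     = 0.9600 × 0.0729 + 0.0236 × 0.9271
     = 0.06998400 + 0.02187956
     = 0.09186356

Step 2: Apply Bayes' theorem for P(D|+)
P(D|+) = P(+|D)P(D) / P(+)
       = 0.06998400 / 0.09186356
       = 0.7618


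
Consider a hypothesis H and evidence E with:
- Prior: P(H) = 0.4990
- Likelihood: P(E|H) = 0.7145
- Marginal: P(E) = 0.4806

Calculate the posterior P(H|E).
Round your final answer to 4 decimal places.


Using Bayes' theorem:

P(H|E) = P(E|H) × P(H) / P(E)
       = 0.7145 × 0.4990 / 0.4806
       = 0.35653550 / 0.4806
       = 0.7419

The evidence strengthens our belief in H.
Prior: 0.4990 → Posterior: 0.7419


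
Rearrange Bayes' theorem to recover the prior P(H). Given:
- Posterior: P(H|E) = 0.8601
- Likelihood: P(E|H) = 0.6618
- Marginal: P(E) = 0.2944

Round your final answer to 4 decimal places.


From Bayes' theorem: P(H|E) = P(E|H) × P(H) / P(E)

Rearranging for P(H):
P(H) = P(H|E) × P(E) / P(E|H)
     = 0.8601 × 0.2944 / 0.6618
     = 0.25321344 / 0.6618
     = 0.3826


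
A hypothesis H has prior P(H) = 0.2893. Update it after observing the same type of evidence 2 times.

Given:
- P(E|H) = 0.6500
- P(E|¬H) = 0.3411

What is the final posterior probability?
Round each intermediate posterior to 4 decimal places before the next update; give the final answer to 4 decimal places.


Sequential Bayesian updating:

Initial prior: P(H) = 0.2893

Update 1:
  P(E) = 0.6500 × 0.2893 + 0.3411 × 0.7107 = 0.18804500 + 0.24241977 = 0.43046477
  P(H|E) = 0.18804500 / 0.43046477 = 0.4368

Update 2:
  P(E) = 0.6500 × 0.4368 + 0.3411 × 0.5632 = 0.28392000 + 0.19210752 = 0.47602752
  P(H|E) = 0.28392000 / 0.47602752 = 0.5964

Final posterior: 0.5964


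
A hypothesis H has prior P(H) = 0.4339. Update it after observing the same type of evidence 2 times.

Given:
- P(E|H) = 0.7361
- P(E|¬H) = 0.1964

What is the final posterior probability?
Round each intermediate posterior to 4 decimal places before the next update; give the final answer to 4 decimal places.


Sequential Bayesian updating:

Initial prior: P(H) = 0.4339

Update 1:
  P(E) = 0.7361 × 0.4339 + 0.1964 × 0.5661 = 0.31939379 + 0.11118204 = 0.43057583
  P(H|E) = 0.31939379 / 0.43057583 = 0.7418

Update 2:
  P(E) = 0.7361 × 0.7418 + 0.1964 × 0.2582 = 0.54603898 + 0.05071048 = 0.59674946
  P(H|E) = 0.54603898 / 0.59674946 = 0.9150

Final posterior: 0.9150
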